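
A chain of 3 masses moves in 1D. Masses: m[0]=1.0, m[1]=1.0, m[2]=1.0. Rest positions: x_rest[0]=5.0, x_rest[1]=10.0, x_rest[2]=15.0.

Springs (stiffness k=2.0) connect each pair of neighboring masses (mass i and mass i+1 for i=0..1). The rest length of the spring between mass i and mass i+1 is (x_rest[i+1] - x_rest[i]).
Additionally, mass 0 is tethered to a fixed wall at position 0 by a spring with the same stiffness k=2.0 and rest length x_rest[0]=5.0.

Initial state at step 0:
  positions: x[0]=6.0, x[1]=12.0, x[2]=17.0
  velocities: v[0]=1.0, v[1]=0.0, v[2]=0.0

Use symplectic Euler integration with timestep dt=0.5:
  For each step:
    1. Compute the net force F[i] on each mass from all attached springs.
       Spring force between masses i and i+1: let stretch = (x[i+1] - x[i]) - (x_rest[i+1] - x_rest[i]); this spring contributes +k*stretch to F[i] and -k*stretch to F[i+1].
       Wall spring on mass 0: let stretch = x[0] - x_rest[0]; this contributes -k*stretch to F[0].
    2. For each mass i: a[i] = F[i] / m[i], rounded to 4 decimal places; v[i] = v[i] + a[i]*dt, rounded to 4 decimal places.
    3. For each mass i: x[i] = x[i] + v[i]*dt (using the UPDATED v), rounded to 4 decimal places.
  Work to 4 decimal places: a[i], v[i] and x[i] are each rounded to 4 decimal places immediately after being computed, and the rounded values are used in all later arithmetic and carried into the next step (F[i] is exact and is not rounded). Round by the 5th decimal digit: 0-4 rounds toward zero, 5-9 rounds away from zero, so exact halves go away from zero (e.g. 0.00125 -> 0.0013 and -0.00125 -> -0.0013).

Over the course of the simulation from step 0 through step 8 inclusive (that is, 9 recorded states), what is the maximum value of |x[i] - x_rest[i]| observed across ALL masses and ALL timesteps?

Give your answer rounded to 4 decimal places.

Answer: 2.1874

Derivation:
Step 0: x=[6.0000 12.0000 17.0000] v=[1.0000 0.0000 0.0000]
Step 1: x=[6.5000 11.5000 17.0000] v=[1.0000 -1.0000 0.0000]
Step 2: x=[6.2500 11.2500 16.7500] v=[-0.5000 -0.5000 -0.5000]
Step 3: x=[5.3750 11.2500 16.2500] v=[-1.7500 0.0000 -1.0000]
Step 4: x=[4.7500 10.8125 15.7500] v=[-1.2500 -0.8750 -1.0000]
Step 5: x=[4.7813 9.8125 15.2813] v=[0.0625 -2.0000 -0.9375]
Step 6: x=[4.9375 9.0313 14.5782] v=[0.3124 -1.5624 -1.4063]
Step 7: x=[4.6719 8.9767 13.6016] v=[-0.5313 -0.1093 -1.9532]
Step 8: x=[4.2227 9.0821 12.8126] v=[-0.8984 0.2108 -1.5781]
Max displacement = 2.1874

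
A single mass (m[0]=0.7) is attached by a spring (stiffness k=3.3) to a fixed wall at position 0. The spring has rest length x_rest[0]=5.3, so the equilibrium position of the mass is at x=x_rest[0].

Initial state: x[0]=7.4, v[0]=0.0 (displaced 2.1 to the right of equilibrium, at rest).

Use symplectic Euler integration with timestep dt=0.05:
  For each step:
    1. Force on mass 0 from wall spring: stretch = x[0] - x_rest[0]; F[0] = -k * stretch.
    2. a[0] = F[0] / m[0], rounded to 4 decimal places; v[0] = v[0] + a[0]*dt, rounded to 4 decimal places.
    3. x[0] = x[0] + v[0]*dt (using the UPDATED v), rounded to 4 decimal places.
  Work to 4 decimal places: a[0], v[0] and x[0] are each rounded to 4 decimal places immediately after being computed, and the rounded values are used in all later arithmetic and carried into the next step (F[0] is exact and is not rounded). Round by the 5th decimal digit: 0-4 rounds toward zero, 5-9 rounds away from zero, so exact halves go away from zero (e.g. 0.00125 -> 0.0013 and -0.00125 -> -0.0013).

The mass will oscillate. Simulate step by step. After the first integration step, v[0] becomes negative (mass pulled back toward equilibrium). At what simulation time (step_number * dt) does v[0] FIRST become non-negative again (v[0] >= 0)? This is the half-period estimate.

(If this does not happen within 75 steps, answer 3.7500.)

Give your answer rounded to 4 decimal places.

Answer: 1.4500

Derivation:
Step 0: x=[7.4000] v=[0.0000]
Step 1: x=[7.3753] v=[-0.4950]
Step 2: x=[7.3261] v=[-0.9842]
Step 3: x=[7.2530] v=[-1.4618]
Step 4: x=[7.1569] v=[-1.9222]
Step 5: x=[7.0389] v=[-2.3599]
Step 6: x=[6.9004] v=[-2.7698]
Step 7: x=[6.7431] v=[-3.1470]
Step 8: x=[6.5687] v=[-3.4872]
Step 9: x=[6.3794] v=[-3.7863]
Step 10: x=[6.1774] v=[-4.0407]
Step 11: x=[5.9650] v=[-4.2475]
Step 12: x=[5.7448] v=[-4.4043]
Step 13: x=[5.5193] v=[-4.5091]
Step 14: x=[5.2913] v=[-4.5608]
Step 15: x=[5.0634] v=[-4.5588]
Step 16: x=[4.8383] v=[-4.5030]
Step 17: x=[4.6186] v=[-4.3942]
Step 18: x=[4.4069] v=[-4.2336]
Step 19: x=[4.2057] v=[-4.0231]
Step 20: x=[4.0174] v=[-3.7652]
Step 21: x=[3.8443] v=[-3.4629]
Step 22: x=[3.6883] v=[-3.1198]
Step 23: x=[3.5513] v=[-2.7399]
Step 24: x=[3.4349] v=[-2.3277]
Step 25: x=[3.3405] v=[-1.8881]
Step 26: x=[3.2692] v=[-1.4262]
Step 27: x=[3.2218] v=[-0.9475]
Step 28: x=[3.1989] v=[-0.4576]
Step 29: x=[3.2008] v=[0.0377]
First v>=0 after going negative at step 29, time=1.4500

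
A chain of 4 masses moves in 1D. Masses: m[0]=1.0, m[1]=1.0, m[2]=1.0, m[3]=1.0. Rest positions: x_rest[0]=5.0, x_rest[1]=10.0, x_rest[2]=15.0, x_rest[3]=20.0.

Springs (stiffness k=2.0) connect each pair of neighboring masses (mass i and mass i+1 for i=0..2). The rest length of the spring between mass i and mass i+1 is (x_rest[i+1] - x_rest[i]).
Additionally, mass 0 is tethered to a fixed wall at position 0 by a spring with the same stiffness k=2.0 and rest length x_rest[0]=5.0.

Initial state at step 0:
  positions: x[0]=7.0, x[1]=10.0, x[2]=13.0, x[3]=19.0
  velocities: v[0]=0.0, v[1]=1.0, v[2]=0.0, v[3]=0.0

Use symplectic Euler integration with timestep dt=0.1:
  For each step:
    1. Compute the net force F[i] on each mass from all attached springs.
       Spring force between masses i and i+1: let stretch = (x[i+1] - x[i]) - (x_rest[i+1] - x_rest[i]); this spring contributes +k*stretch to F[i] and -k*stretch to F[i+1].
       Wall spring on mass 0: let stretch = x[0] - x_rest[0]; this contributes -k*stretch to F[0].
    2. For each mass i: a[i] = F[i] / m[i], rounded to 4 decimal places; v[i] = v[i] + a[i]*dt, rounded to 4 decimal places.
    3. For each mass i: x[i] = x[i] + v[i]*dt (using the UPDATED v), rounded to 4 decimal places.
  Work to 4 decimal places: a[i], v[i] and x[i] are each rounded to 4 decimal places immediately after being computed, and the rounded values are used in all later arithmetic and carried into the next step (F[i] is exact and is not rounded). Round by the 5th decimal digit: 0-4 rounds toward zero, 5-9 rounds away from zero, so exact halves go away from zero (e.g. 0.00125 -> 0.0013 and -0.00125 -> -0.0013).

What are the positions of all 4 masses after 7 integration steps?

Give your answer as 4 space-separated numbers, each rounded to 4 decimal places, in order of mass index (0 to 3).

Answer: 5.2288 10.4589 14.4479 18.6285

Derivation:
Step 0: x=[7.0000 10.0000 13.0000 19.0000] v=[0.0000 1.0000 0.0000 0.0000]
Step 1: x=[6.9200 10.1000 13.0600 18.9800] v=[-0.8000 1.0000 0.6000 -0.2000]
Step 2: x=[6.7652 10.1956 13.1792 18.9416] v=[-1.5480 0.9560 1.1920 -0.3840]
Step 3: x=[6.5437 10.2823 13.3540 18.8880] v=[-2.2150 0.8666 1.7478 -0.5365]
Step 4: x=[6.2661 10.3556 13.5780 18.8237] v=[-2.7760 0.7332 2.2403 -0.6433]
Step 5: x=[5.9450 10.4116 13.8425 18.7545] v=[-3.2113 0.5598 2.6450 -0.6924]
Step 6: x=[5.5943 10.4469 14.1366 18.6870] v=[-3.5070 0.3527 2.9412 -0.6748]
Step 7: x=[5.2288 10.4589 14.4479 18.6285] v=[-3.6553 0.1201 3.1133 -0.5849]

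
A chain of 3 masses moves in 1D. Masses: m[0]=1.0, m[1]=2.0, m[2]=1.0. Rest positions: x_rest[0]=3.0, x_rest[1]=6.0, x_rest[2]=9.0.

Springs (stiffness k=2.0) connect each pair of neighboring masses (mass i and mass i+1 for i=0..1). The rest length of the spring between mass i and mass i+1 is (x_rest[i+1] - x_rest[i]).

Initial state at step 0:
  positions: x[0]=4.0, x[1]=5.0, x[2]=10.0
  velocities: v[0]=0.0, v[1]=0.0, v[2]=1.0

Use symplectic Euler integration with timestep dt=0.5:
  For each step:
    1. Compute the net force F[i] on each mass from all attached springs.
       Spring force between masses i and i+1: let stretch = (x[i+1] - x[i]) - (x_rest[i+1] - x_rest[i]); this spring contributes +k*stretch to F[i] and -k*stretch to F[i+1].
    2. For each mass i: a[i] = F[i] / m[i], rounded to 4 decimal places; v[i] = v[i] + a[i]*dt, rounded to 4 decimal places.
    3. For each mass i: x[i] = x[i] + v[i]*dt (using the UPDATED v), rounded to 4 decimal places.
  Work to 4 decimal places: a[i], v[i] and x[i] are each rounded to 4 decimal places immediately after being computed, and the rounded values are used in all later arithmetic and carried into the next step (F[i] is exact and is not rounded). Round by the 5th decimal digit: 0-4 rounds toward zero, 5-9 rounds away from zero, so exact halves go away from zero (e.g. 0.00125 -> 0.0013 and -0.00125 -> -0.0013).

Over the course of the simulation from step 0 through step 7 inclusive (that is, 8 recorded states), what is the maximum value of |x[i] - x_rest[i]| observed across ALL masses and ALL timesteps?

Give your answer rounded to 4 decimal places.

Answer: 2.1016

Derivation:
Step 0: x=[4.0000 5.0000 10.0000] v=[0.0000 0.0000 1.0000]
Step 1: x=[3.0000 6.0000 9.5000] v=[-2.0000 2.0000 -1.0000]
Step 2: x=[2.0000 7.1250 8.7500] v=[-2.0000 2.2500 -1.5000]
Step 3: x=[2.0625 7.3750 8.6875] v=[0.1250 0.5000 -0.1250]
Step 4: x=[3.2813 6.6250 9.4688] v=[2.4375 -1.5000 1.5625]
Step 5: x=[4.6719 5.7500 10.3282] v=[2.7812 -1.7500 1.7187]
Step 6: x=[5.1016 5.7501 10.3985] v=[0.8593 0.0001 0.1405]
Step 7: x=[4.3555 6.7502 9.6446] v=[-1.4922 2.0001 -1.5079]
Max displacement = 2.1016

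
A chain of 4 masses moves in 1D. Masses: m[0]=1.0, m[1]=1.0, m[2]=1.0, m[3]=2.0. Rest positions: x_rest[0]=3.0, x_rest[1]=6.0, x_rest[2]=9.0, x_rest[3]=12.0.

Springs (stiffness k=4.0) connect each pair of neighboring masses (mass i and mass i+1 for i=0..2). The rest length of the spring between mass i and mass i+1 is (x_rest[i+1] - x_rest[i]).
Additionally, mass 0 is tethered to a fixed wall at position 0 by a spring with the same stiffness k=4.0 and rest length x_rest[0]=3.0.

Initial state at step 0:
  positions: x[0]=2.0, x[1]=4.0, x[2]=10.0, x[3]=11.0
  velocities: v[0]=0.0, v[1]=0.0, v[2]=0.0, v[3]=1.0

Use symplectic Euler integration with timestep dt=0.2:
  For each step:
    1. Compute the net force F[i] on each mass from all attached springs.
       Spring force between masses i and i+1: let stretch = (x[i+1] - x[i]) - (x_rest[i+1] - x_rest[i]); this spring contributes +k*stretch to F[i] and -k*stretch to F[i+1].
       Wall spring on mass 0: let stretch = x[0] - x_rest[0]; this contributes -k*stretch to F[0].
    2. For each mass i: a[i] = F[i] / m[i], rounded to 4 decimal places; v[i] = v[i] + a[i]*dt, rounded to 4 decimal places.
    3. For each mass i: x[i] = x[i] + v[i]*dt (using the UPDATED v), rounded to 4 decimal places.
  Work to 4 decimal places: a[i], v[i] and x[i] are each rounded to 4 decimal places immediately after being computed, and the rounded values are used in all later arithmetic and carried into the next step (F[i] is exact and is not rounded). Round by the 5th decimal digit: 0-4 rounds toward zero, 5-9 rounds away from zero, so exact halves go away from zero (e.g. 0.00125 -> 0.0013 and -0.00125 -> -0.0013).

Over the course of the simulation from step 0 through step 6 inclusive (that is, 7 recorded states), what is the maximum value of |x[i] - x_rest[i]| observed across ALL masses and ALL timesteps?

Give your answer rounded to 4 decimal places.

Step 0: x=[2.0000 4.0000 10.0000 11.0000] v=[0.0000 0.0000 0.0000 1.0000]
Step 1: x=[2.0000 4.6400 9.2000 11.3600] v=[0.0000 3.2000 -4.0000 1.8000]
Step 2: x=[2.1024 5.5872 8.0160 11.7872] v=[0.5120 4.7360 -5.9200 2.1360]
Step 3: x=[2.4260 6.3654 7.0468 12.1527] v=[1.6179 3.8912 -4.8461 1.8275]
Step 4: x=[2.9917 6.6224 6.7855 12.3497] v=[2.8286 1.2848 -1.3065 0.9851]
Step 5: x=[3.6597 6.3245 7.3884 12.3416] v=[3.3398 -1.4893 3.0144 -0.0406]
Step 6: x=[4.1685 5.7705 8.6136 12.1772] v=[2.5439 -2.7700 6.1258 -0.8219]
Max displacement = 2.2145

Answer: 2.2145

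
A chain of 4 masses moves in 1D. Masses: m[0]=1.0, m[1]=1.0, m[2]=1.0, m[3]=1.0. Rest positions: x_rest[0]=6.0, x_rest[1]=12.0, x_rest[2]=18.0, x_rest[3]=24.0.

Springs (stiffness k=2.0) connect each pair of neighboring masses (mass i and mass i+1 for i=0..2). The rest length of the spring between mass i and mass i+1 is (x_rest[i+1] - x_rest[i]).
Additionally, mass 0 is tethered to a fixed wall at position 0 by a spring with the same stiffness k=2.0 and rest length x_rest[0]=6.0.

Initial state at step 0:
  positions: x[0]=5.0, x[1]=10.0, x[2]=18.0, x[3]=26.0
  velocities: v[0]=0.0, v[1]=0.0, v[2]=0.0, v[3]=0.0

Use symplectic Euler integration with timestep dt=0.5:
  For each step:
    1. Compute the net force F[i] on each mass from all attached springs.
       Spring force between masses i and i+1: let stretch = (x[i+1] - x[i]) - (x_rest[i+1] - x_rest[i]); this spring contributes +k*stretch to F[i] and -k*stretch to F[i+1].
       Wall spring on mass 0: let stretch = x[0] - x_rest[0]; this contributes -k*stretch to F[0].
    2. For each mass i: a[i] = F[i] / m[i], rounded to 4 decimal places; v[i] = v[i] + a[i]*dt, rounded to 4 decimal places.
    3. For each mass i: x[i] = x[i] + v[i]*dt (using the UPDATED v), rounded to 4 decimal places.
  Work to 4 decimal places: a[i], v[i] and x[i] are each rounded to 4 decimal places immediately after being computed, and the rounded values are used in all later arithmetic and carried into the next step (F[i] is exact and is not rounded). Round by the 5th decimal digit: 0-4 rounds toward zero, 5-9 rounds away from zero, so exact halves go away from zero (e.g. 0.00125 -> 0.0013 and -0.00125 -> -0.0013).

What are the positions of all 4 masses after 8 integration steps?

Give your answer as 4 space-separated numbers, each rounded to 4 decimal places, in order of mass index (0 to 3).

Step 0: x=[5.0000 10.0000 18.0000 26.0000] v=[0.0000 0.0000 0.0000 0.0000]
Step 1: x=[5.0000 11.5000 18.0000 25.0000] v=[0.0000 3.0000 0.0000 -2.0000]
Step 2: x=[5.7500 13.0000 18.2500 23.5000] v=[1.5000 3.0000 0.5000 -3.0000]
Step 3: x=[7.2500 13.5000 18.5000 22.3750] v=[3.0000 1.0000 0.5000 -2.2500]
Step 4: x=[8.2500 13.3750 18.1875 22.3125] v=[2.0000 -0.2500 -0.6250 -0.1250]
Step 5: x=[7.6875 13.0938 17.5313 23.1875] v=[-1.1250 -0.5625 -1.3125 1.7500]
Step 6: x=[5.9844 12.3282 17.4844 24.2344] v=[-3.4062 -1.5313 -0.0938 2.0938]
Step 7: x=[4.4610 10.9688 18.2344 24.9063] v=[-3.0468 -2.7189 1.5000 1.3438]
Step 8: x=[3.9610 9.9883 18.6876 25.2423] v=[-1.0000 -1.9611 0.9063 0.6719]

Answer: 3.9610 9.9883 18.6876 25.2423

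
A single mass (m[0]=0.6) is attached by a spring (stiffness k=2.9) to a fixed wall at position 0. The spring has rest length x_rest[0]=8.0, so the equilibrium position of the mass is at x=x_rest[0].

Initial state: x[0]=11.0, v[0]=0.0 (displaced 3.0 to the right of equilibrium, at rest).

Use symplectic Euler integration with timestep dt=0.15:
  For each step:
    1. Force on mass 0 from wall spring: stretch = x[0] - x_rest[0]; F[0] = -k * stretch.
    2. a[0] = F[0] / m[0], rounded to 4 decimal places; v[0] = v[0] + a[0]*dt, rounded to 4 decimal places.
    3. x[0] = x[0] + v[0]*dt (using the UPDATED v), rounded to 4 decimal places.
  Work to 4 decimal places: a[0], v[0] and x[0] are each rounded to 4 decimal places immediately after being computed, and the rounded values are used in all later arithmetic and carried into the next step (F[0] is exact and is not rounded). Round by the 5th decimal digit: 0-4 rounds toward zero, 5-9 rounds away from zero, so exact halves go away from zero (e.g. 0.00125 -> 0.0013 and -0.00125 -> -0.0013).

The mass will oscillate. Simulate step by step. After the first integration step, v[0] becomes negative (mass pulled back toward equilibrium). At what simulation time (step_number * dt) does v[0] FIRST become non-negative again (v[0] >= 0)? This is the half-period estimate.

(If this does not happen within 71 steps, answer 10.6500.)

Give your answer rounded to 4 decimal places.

Answer: 1.5000

Derivation:
Step 0: x=[11.0000] v=[0.0000]
Step 1: x=[10.6738] v=[-2.1750]
Step 2: x=[10.0568] v=[-4.1135]
Step 3: x=[9.2161] v=[-5.6047]
Step 4: x=[8.2431] v=[-6.4864]
Step 5: x=[7.2437] v=[-6.6627]
Step 6: x=[6.3265] v=[-6.1144]
Step 7: x=[5.5913] v=[-4.9011]
Step 8: x=[5.1181] v=[-3.1548]
Step 9: x=[4.9583] v=[-1.0654]
Step 10: x=[5.1293] v=[1.1398]
First v>=0 after going negative at step 10, time=1.5000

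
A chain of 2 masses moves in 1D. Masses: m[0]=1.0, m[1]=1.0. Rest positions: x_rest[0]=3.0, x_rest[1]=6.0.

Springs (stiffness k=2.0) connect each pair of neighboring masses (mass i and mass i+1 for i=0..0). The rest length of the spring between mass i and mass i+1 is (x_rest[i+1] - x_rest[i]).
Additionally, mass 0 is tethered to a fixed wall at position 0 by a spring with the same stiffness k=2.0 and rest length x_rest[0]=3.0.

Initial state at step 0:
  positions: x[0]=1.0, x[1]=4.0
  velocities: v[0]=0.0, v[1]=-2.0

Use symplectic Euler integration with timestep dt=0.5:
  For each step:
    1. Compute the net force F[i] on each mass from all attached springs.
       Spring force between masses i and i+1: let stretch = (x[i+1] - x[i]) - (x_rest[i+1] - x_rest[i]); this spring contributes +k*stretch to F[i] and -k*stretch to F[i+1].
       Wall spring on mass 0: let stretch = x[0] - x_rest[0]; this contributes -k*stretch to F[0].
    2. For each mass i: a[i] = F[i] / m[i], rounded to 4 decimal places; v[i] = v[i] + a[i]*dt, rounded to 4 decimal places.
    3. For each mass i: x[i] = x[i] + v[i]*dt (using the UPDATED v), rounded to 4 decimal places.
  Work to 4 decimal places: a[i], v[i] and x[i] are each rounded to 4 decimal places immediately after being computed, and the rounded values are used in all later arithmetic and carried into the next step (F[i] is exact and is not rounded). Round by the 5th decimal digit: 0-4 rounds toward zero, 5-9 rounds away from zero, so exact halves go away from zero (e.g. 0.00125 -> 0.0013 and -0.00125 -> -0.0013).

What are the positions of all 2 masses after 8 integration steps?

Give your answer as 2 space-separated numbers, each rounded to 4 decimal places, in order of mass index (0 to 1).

Step 0: x=[1.0000 4.0000] v=[0.0000 -2.0000]
Step 1: x=[2.0000 3.0000] v=[2.0000 -2.0000]
Step 2: x=[2.5000 3.0000] v=[1.0000 0.0000]
Step 3: x=[2.0000 4.2500] v=[-1.0000 2.5000]
Step 4: x=[1.6250 5.8750] v=[-0.7500 3.2500]
Step 5: x=[2.5625 6.8750] v=[1.8750 2.0000]
Step 6: x=[4.3750 7.2188] v=[3.6250 0.6875]
Step 7: x=[5.4219 7.6407] v=[2.0938 0.8437]
Step 8: x=[4.8673 8.4532] v=[-1.1093 1.6249]

Answer: 4.8673 8.4532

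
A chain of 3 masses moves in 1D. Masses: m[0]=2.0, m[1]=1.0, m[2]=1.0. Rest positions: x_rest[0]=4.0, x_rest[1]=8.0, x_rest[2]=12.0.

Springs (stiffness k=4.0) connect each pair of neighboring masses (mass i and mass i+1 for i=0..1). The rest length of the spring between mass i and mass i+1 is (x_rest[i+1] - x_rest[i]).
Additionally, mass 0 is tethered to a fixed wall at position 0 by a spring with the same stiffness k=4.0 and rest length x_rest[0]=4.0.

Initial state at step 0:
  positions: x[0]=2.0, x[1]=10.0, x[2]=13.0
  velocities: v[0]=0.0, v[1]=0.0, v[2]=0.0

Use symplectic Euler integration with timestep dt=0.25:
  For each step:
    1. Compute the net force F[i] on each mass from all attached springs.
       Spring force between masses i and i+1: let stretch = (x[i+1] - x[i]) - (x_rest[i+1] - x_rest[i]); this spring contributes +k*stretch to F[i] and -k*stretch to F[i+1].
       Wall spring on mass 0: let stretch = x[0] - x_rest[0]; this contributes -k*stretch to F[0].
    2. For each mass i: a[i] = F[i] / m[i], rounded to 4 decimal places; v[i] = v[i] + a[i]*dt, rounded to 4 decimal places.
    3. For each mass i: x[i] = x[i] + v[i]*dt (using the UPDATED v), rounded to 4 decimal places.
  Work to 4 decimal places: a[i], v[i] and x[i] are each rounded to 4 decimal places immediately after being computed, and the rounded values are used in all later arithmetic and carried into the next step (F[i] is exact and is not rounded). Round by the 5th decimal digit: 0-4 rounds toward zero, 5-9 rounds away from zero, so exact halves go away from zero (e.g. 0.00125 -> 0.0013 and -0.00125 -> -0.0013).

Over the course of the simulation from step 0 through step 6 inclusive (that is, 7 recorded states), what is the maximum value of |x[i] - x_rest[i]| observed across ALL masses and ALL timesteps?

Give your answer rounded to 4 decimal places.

Step 0: x=[2.0000 10.0000 13.0000] v=[0.0000 0.0000 0.0000]
Step 1: x=[2.7500 8.7500 13.2500] v=[3.0000 -5.0000 1.0000]
Step 2: x=[3.9063 7.1250 13.3750] v=[4.6250 -6.5000 0.5000]
Step 3: x=[4.9766 6.2578 12.9375] v=[4.2812 -3.4687 -1.7500]
Step 4: x=[5.5850 6.7403 11.8301] v=[2.4335 1.9298 -4.4297]
Step 5: x=[5.6397 8.2064 10.4502] v=[0.2187 5.8643 -5.5195]
Step 6: x=[5.3103 9.5918 9.5094] v=[-1.3178 5.5414 -3.7633]
Max displacement = 2.4906

Answer: 2.4906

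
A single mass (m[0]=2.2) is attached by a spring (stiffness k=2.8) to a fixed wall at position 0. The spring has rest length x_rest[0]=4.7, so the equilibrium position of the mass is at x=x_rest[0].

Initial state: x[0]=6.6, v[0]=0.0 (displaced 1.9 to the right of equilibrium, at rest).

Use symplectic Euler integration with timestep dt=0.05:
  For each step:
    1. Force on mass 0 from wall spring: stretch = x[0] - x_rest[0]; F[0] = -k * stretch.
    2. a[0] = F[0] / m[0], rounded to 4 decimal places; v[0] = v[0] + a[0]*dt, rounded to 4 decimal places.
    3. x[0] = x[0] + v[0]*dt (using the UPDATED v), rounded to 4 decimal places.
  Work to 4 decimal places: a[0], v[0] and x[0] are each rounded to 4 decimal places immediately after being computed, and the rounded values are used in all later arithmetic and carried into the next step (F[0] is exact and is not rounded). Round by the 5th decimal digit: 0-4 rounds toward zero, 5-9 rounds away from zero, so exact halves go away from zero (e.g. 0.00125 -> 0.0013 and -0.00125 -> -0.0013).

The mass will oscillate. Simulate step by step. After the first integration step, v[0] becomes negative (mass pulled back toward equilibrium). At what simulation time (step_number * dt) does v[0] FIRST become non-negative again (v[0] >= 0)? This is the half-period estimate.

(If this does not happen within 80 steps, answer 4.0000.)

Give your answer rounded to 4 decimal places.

Answer: 2.8000

Derivation:
Step 0: x=[6.6000] v=[0.0000]
Step 1: x=[6.5940] v=[-0.1209]
Step 2: x=[6.5819] v=[-0.2414]
Step 3: x=[6.5638] v=[-0.3612]
Step 4: x=[6.5398] v=[-0.4798]
Step 5: x=[6.5100] v=[-0.5969]
Step 6: x=[6.4744] v=[-0.7121]
Step 7: x=[6.4332] v=[-0.8250]
Step 8: x=[6.3864] v=[-0.9353]
Step 9: x=[6.3343] v=[-1.0426]
Step 10: x=[6.2770] v=[-1.1466]
Step 11: x=[6.2147] v=[-1.2470]
Step 12: x=[6.1475] v=[-1.3434]
Step 13: x=[6.0757] v=[-1.4355]
Step 14: x=[5.9996] v=[-1.5230]
Step 15: x=[5.9193] v=[-1.6057]
Step 16: x=[5.8351] v=[-1.6833]
Step 17: x=[5.7473] v=[-1.7555]
Step 18: x=[5.6562] v=[-1.8221]
Step 19: x=[5.5621] v=[-1.8830]
Step 20: x=[5.4652] v=[-1.9379]
Step 21: x=[5.3659] v=[-1.9866]
Step 22: x=[5.2645] v=[-2.0290]
Step 23: x=[5.1613] v=[-2.0649]
Step 24: x=[5.0566] v=[-2.0943]
Step 25: x=[4.9508] v=[-2.1170]
Step 26: x=[4.8442] v=[-2.1330]
Step 27: x=[4.7371] v=[-2.1422]
Step 28: x=[4.6299] v=[-2.1446]
Step 29: x=[4.5229] v=[-2.1401]
Step 30: x=[4.4165] v=[-2.1288]
Step 31: x=[4.3110] v=[-2.1108]
Step 32: x=[4.2067] v=[-2.0860]
Step 33: x=[4.1040] v=[-2.0546]
Step 34: x=[4.0032] v=[-2.0167]
Step 35: x=[3.9046] v=[-1.9724]
Step 36: x=[3.8085] v=[-1.9218]
Step 37: x=[3.7152] v=[-1.8651]
Step 38: x=[3.6251] v=[-1.8024]
Step 39: x=[3.5384] v=[-1.7340]
Step 40: x=[3.4554] v=[-1.6601]
Step 41: x=[3.3764] v=[-1.5809]
Step 42: x=[3.3016] v=[-1.4967]
Step 43: x=[3.2312] v=[-1.4077]
Step 44: x=[3.1655] v=[-1.3142]
Step 45: x=[3.1047] v=[-1.2166]
Step 46: x=[3.0489] v=[-1.1151]
Step 47: x=[2.9984] v=[-1.0100]
Step 48: x=[2.9533] v=[-0.9017]
Step 49: x=[2.9138] v=[-0.7905]
Step 50: x=[2.8800] v=[-0.6768]
Step 51: x=[2.8520] v=[-0.5610]
Step 52: x=[2.8298] v=[-0.4434]
Step 53: x=[2.8136] v=[-0.3244]
Step 54: x=[2.8034] v=[-0.2044]
Step 55: x=[2.7992] v=[-0.0837]
Step 56: x=[2.8011] v=[0.0373]
First v>=0 after going negative at step 56, time=2.8000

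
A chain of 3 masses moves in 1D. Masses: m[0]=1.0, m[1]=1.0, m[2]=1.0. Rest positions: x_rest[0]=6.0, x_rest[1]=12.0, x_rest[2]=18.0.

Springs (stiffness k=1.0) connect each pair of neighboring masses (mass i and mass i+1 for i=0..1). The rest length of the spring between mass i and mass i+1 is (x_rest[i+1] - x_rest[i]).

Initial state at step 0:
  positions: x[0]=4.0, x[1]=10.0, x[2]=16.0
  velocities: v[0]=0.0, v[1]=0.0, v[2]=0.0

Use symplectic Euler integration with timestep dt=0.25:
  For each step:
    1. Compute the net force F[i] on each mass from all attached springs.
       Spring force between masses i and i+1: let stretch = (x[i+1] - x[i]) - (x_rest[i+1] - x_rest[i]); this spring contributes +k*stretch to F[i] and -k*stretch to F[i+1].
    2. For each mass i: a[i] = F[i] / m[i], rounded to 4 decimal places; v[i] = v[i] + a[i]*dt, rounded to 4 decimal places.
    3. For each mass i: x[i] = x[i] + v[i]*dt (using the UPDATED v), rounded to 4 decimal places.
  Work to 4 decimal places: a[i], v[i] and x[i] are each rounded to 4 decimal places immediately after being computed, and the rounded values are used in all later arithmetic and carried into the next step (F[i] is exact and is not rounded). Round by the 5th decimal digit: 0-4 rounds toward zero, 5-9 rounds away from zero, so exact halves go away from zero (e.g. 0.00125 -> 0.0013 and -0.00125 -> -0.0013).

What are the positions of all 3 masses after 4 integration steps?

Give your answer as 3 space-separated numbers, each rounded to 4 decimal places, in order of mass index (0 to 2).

Step 0: x=[4.0000 10.0000 16.0000] v=[0.0000 0.0000 0.0000]
Step 1: x=[4.0000 10.0000 16.0000] v=[0.0000 0.0000 0.0000]
Step 2: x=[4.0000 10.0000 16.0000] v=[0.0000 0.0000 0.0000]
Step 3: x=[4.0000 10.0000 16.0000] v=[0.0000 0.0000 0.0000]
Step 4: x=[4.0000 10.0000 16.0000] v=[0.0000 0.0000 0.0000]

Answer: 4.0000 10.0000 16.0000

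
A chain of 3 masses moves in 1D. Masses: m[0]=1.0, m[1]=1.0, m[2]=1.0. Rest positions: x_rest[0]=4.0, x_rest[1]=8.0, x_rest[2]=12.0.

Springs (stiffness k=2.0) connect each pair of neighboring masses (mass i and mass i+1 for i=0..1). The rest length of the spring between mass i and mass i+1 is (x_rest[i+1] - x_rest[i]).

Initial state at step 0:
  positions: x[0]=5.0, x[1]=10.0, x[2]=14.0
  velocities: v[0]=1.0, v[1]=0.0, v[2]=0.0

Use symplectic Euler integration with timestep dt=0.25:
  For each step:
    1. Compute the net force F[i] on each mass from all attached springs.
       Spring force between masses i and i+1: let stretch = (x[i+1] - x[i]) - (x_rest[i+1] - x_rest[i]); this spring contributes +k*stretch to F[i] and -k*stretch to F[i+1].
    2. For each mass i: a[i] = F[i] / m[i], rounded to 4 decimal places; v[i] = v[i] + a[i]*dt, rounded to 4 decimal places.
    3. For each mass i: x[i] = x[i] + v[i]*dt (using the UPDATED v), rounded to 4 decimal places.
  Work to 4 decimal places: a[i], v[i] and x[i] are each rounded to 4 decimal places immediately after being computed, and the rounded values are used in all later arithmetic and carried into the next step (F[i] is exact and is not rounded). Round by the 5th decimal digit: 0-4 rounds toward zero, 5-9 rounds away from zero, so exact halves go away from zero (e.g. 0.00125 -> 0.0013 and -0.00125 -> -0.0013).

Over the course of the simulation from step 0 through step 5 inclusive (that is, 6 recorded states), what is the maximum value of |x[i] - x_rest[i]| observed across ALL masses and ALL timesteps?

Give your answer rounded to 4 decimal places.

Step 0: x=[5.0000 10.0000 14.0000] v=[1.0000 0.0000 0.0000]
Step 1: x=[5.3750 9.8750 14.0000] v=[1.5000 -0.5000 0.0000]
Step 2: x=[5.8125 9.7031 13.9844] v=[1.7500 -0.6875 -0.0625]
Step 3: x=[6.2363 9.5801 13.9336] v=[1.6953 -0.4922 -0.2032]
Step 4: x=[6.5781 9.5833 13.8386] v=[1.3672 0.0127 -0.3800]
Step 5: x=[6.7956 9.7428 13.7117] v=[0.8698 0.6378 -0.5077]
Max displacement = 2.7956

Answer: 2.7956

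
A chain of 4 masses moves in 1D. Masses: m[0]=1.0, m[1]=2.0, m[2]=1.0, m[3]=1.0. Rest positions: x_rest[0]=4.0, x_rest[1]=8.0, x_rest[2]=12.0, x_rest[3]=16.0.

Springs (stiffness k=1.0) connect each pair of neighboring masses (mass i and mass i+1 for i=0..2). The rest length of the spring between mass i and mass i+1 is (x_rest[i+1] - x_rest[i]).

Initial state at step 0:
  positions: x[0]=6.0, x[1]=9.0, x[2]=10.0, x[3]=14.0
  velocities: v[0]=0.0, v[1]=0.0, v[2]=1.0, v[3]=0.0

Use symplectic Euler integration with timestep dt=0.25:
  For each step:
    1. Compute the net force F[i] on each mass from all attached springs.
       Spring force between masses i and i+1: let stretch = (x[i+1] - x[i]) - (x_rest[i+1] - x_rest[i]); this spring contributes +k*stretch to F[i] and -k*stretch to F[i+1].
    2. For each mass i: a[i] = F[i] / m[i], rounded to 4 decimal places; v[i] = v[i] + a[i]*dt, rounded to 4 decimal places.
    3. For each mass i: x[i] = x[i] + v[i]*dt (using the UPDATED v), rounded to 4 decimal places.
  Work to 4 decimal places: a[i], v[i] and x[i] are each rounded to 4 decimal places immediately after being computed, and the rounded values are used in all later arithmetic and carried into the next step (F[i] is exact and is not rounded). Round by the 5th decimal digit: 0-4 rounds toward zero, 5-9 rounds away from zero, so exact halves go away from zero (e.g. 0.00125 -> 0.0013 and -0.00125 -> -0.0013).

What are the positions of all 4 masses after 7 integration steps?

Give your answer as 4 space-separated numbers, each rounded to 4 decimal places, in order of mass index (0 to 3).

Step 0: x=[6.0000 9.0000 10.0000 14.0000] v=[0.0000 0.0000 1.0000 0.0000]
Step 1: x=[5.9375 8.9375 10.4375 14.0000] v=[-0.2500 -0.2500 1.7500 0.0000]
Step 2: x=[5.8125 8.8281 11.0039 14.0274] v=[-0.5000 -0.4375 2.2656 0.1094]
Step 3: x=[5.6260 8.6925 11.6233 14.1158] v=[-0.7461 -0.5425 2.4775 0.3535]
Step 4: x=[5.3811 8.5526 12.2153 14.2984] v=[-0.9795 -0.5595 2.3679 0.7304]
Step 5: x=[5.0845 8.4281 12.7086 14.6008] v=[-1.1866 -0.4981 1.9730 1.2096]
Step 6: x=[4.7468 8.3329 13.0526 15.0350] v=[-1.3507 -0.3810 1.3759 1.7366]
Step 7: x=[4.3833 8.2731 13.2255 15.5953] v=[-1.4542 -0.2393 0.6916 2.2410]

Answer: 4.3833 8.2731 13.2255 15.5953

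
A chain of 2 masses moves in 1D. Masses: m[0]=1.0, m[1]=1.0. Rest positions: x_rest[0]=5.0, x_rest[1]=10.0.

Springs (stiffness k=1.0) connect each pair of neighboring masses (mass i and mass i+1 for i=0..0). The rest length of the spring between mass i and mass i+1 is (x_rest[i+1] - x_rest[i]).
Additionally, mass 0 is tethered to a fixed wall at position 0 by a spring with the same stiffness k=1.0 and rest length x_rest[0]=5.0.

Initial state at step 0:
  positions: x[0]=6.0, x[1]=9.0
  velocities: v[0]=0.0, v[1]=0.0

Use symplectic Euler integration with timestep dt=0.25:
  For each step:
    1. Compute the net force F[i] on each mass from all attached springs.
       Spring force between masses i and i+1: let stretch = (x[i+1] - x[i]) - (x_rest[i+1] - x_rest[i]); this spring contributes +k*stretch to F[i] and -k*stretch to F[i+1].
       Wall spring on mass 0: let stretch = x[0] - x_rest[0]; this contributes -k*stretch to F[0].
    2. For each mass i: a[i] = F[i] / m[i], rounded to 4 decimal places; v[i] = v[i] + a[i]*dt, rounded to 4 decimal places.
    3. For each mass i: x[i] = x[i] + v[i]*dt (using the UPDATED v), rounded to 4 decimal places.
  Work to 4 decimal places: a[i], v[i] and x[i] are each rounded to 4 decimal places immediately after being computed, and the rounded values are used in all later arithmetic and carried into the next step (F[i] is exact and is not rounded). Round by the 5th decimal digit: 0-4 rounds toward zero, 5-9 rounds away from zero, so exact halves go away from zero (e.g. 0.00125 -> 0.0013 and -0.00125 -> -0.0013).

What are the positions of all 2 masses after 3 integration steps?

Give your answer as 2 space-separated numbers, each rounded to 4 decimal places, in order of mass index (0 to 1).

Step 0: x=[6.0000 9.0000] v=[0.0000 0.0000]
Step 1: x=[5.8125 9.1250] v=[-0.7500 0.5000]
Step 2: x=[5.4688 9.3555] v=[-1.3750 0.9219]
Step 3: x=[5.0262 9.6556] v=[-1.7705 1.2002]

Answer: 5.0262 9.6556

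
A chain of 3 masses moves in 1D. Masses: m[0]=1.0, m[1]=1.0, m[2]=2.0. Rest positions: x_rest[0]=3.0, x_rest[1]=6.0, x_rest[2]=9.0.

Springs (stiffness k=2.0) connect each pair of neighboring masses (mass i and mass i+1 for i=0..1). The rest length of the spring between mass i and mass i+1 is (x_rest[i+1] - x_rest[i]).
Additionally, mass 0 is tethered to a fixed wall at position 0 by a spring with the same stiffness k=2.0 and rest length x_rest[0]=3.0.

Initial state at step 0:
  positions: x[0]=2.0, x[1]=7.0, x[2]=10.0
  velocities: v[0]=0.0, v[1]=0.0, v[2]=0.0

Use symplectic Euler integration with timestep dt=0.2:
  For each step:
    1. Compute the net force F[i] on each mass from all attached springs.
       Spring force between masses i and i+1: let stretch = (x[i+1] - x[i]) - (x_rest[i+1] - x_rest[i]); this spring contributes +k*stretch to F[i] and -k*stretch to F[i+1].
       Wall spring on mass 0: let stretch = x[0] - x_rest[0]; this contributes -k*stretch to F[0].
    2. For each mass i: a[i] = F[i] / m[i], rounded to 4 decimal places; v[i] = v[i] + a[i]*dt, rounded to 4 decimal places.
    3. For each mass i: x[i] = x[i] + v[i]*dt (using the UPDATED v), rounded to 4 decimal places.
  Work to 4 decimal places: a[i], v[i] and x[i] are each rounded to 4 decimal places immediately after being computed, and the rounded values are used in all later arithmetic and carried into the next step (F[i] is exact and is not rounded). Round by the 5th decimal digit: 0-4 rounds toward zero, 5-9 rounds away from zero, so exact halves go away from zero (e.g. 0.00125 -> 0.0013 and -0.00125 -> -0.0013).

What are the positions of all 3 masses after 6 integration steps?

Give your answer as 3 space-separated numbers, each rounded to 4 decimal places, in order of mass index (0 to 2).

Step 0: x=[2.0000 7.0000 10.0000] v=[0.0000 0.0000 0.0000]
Step 1: x=[2.2400 6.8400 10.0000] v=[1.2000 -0.8000 0.0000]
Step 2: x=[2.6688 6.5648 9.9936] v=[2.1440 -1.3760 -0.0320]
Step 3: x=[3.1958 6.2522 9.9700] v=[2.6349 -1.5629 -0.1178]
Step 4: x=[3.7116 5.9925 9.9177] v=[2.5791 -1.2983 -0.2614]
Step 5: x=[4.1130 5.8644 9.8284] v=[2.0068 -0.6406 -0.4464]
Step 6: x=[4.3254 5.9133 9.7006] v=[1.0622 0.2444 -0.6392]

Answer: 4.3254 5.9133 9.7006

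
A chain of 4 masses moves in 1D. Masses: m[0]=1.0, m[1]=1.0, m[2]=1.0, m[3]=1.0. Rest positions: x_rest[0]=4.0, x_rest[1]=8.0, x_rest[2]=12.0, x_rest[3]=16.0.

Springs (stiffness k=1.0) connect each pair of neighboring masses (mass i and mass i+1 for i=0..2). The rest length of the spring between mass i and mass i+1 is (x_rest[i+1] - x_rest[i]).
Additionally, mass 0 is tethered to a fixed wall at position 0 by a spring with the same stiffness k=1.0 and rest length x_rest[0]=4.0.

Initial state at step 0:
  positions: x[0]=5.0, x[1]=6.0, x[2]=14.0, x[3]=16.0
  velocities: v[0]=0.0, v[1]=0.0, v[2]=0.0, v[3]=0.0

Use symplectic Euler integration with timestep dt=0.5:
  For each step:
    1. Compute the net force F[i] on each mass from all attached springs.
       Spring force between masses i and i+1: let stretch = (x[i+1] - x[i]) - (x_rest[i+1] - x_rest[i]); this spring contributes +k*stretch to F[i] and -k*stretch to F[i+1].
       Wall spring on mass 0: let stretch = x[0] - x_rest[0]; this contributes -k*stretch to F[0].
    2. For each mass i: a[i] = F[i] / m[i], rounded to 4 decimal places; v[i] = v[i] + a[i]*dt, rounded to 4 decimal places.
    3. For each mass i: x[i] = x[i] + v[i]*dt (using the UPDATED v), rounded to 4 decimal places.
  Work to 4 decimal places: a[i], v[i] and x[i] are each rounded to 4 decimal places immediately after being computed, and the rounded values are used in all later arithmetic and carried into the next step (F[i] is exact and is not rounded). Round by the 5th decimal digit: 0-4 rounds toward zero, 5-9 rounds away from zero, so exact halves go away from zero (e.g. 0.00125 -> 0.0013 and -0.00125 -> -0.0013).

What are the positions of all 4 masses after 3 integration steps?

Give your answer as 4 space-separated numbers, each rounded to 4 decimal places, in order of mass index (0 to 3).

Answer: 2.8438 10.3125 10.4063 16.9531

Derivation:
Step 0: x=[5.0000 6.0000 14.0000 16.0000] v=[0.0000 0.0000 0.0000 0.0000]
Step 1: x=[4.0000 7.7500 12.5000 16.5000] v=[-2.0000 3.5000 -3.0000 1.0000]
Step 2: x=[2.9375 9.7500 10.8125 17.0000] v=[-2.1250 4.0000 -3.3750 1.0000]
Step 3: x=[2.8438 10.3125 10.4063 16.9531] v=[-0.1875 1.1250 -0.8125 -0.0938]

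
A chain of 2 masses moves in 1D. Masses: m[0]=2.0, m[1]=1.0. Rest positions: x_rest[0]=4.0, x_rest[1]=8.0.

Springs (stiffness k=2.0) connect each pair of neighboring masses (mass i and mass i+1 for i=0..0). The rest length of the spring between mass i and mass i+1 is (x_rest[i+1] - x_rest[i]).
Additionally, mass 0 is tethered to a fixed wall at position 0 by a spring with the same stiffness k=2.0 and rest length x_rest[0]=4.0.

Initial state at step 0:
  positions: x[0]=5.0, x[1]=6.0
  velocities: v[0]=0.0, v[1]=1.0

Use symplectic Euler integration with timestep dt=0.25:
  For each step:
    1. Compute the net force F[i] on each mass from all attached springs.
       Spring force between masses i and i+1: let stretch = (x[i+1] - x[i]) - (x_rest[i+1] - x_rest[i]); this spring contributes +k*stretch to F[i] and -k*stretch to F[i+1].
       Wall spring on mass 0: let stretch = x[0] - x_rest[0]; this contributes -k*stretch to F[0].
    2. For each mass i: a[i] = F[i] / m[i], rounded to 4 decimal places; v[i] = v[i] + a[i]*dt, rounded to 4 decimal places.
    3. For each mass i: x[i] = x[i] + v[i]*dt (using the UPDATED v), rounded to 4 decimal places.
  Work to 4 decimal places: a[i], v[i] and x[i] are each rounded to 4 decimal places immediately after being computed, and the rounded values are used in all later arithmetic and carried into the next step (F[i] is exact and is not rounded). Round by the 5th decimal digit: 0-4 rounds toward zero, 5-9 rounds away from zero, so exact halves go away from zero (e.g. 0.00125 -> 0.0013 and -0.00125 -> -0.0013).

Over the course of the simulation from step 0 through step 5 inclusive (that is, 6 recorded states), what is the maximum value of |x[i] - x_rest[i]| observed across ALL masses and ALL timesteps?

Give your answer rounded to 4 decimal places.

Answer: 2.0629

Derivation:
Step 0: x=[5.0000 6.0000] v=[0.0000 1.0000]
Step 1: x=[4.7500 6.6250] v=[-1.0000 2.5000]
Step 2: x=[4.3203 7.5156] v=[-1.7188 3.5625]
Step 3: x=[3.8203 8.5068] v=[-2.0001 3.9649]
Step 4: x=[3.3744 9.4122] v=[-1.7836 3.6217]
Step 5: x=[3.0950 10.0629] v=[-1.1178 2.6028]
Max displacement = 2.0629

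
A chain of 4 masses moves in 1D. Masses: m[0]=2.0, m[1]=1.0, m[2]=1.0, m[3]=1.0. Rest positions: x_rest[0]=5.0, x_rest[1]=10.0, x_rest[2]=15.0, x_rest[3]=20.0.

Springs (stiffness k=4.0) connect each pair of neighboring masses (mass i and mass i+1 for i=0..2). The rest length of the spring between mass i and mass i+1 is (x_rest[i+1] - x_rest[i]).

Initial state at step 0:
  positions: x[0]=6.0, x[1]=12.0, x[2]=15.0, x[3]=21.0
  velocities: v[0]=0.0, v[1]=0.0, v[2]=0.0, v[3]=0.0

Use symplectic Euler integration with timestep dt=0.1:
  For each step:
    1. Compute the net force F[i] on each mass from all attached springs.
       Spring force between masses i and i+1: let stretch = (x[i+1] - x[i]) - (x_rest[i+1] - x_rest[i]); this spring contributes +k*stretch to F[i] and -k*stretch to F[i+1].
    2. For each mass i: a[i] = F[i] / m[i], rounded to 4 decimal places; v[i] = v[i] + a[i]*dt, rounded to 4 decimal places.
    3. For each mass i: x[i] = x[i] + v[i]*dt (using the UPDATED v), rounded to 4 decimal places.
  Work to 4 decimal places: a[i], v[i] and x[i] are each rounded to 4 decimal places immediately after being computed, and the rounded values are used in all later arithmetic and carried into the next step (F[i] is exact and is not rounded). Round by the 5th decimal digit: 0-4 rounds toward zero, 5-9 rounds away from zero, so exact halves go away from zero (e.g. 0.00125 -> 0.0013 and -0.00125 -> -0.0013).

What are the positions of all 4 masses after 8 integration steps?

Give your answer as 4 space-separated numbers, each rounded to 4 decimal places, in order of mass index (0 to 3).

Step 0: x=[6.0000 12.0000 15.0000 21.0000] v=[0.0000 0.0000 0.0000 0.0000]
Step 1: x=[6.0200 11.8800 15.1200 20.9600] v=[0.2000 -1.2000 1.2000 -0.4000]
Step 2: x=[6.0572 11.6552 15.3440 20.8864] v=[0.3720 -2.2480 2.2400 -0.7360]
Step 3: x=[6.1064 11.3540 15.6421 20.7911] v=[0.4916 -3.0117 2.9814 -0.9530]
Step 4: x=[6.1605 11.0145 15.9747 20.6898] v=[0.5411 -3.3955 3.3258 -1.0126]
Step 5: x=[6.2117 10.6792 16.2975 20.5999] v=[0.5119 -3.3530 3.2278 -0.8986]
Step 6: x=[6.2522 10.3899 16.5676 20.5379] v=[0.4054 -2.8927 2.7014 -0.6196]
Step 7: x=[6.2755 10.1822 16.7494 20.5171] v=[0.2329 -2.0767 1.8184 -0.2077]
Step 8: x=[6.2769 10.0810 16.8193 20.5456] v=[0.0142 -1.0125 0.6986 0.2852]

Answer: 6.2769 10.0810 16.8193 20.5456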